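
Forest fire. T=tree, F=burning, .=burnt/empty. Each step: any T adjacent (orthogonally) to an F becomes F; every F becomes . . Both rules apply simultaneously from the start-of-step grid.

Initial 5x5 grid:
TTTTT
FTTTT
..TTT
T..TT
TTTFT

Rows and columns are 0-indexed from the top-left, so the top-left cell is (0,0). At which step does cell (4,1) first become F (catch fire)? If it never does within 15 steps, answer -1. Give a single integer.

Step 1: cell (4,1)='T' (+5 fires, +2 burnt)
Step 2: cell (4,1)='F' (+5 fires, +5 burnt)
  -> target ignites at step 2
Step 3: cell (4,1)='.' (+5 fires, +5 burnt)
Step 4: cell (4,1)='.' (+3 fires, +5 burnt)
Step 5: cell (4,1)='.' (+1 fires, +3 burnt)
Step 6: cell (4,1)='.' (+0 fires, +1 burnt)
  fire out at step 6

2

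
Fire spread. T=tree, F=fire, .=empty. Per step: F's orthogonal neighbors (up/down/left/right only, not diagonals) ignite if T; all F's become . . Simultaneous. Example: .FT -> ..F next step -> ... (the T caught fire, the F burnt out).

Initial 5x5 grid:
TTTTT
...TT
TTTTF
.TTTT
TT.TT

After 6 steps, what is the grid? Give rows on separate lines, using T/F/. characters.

Step 1: 3 trees catch fire, 1 burn out
  TTTTT
  ...TF
  TTTF.
  .TTTF
  TT.TT
Step 2: 5 trees catch fire, 3 burn out
  TTTTF
  ...F.
  TTF..
  .TTF.
  TT.TF
Step 3: 4 trees catch fire, 5 burn out
  TTTF.
  .....
  TF...
  .TF..
  TT.F.
Step 4: 3 trees catch fire, 4 burn out
  TTF..
  .....
  F....
  .F...
  TT...
Step 5: 2 trees catch fire, 3 burn out
  TF...
  .....
  .....
  .....
  TF...
Step 6: 2 trees catch fire, 2 burn out
  F....
  .....
  .....
  .....
  F....

F....
.....
.....
.....
F....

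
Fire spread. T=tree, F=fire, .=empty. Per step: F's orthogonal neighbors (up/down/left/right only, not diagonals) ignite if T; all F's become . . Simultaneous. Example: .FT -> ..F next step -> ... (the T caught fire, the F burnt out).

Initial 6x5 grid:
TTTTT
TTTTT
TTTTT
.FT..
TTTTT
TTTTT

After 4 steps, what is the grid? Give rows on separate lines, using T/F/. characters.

Step 1: 3 trees catch fire, 1 burn out
  TTTTT
  TTTTT
  TFTTT
  ..F..
  TFTTT
  TTTTT
Step 2: 6 trees catch fire, 3 burn out
  TTTTT
  TFTTT
  F.FTT
  .....
  F.FTT
  TFTTT
Step 3: 7 trees catch fire, 6 burn out
  TFTTT
  F.FTT
  ...FT
  .....
  ...FT
  F.FTT
Step 4: 6 trees catch fire, 7 burn out
  F.FTT
  ...FT
  ....F
  .....
  ....F
  ...FT

F.FTT
...FT
....F
.....
....F
...FT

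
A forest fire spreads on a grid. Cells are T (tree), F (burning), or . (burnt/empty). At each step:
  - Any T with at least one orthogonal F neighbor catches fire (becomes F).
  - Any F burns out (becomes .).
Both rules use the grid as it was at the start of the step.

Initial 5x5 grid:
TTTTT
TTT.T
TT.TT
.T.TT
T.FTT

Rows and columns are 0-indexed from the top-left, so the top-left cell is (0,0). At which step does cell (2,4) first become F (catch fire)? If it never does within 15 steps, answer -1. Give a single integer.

Step 1: cell (2,4)='T' (+1 fires, +1 burnt)
Step 2: cell (2,4)='T' (+2 fires, +1 burnt)
Step 3: cell (2,4)='T' (+2 fires, +2 burnt)
Step 4: cell (2,4)='F' (+1 fires, +2 burnt)
  -> target ignites at step 4
Step 5: cell (2,4)='.' (+1 fires, +1 burnt)
Step 6: cell (2,4)='.' (+1 fires, +1 burnt)
Step 7: cell (2,4)='.' (+1 fires, +1 burnt)
Step 8: cell (2,4)='.' (+1 fires, +1 burnt)
Step 9: cell (2,4)='.' (+2 fires, +1 burnt)
Step 10: cell (2,4)='.' (+2 fires, +2 burnt)
Step 11: cell (2,4)='.' (+2 fires, +2 burnt)
Step 12: cell (2,4)='.' (+2 fires, +2 burnt)
Step 13: cell (2,4)='.' (+0 fires, +2 burnt)
  fire out at step 13

4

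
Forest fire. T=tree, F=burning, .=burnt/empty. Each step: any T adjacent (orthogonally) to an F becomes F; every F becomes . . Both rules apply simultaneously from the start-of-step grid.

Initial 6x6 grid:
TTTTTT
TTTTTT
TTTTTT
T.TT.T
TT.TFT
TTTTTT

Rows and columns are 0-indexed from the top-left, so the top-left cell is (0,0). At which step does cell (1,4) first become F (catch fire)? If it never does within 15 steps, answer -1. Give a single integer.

Step 1: cell (1,4)='T' (+3 fires, +1 burnt)
Step 2: cell (1,4)='T' (+4 fires, +3 burnt)
Step 3: cell (1,4)='T' (+4 fires, +4 burnt)
Step 4: cell (1,4)='T' (+5 fires, +4 burnt)
Step 5: cell (1,4)='F' (+7 fires, +5 burnt)
  -> target ignites at step 5
Step 6: cell (1,4)='.' (+5 fires, +7 burnt)
Step 7: cell (1,4)='.' (+3 fires, +5 burnt)
Step 8: cell (1,4)='.' (+1 fires, +3 burnt)
Step 9: cell (1,4)='.' (+0 fires, +1 burnt)
  fire out at step 9

5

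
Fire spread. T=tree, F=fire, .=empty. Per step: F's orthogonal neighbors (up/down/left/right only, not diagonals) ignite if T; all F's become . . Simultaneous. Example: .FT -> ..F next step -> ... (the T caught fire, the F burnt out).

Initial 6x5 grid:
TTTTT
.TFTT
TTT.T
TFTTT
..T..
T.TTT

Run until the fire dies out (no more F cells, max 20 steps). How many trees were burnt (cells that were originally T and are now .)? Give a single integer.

Answer: 20

Derivation:
Step 1: +7 fires, +2 burnt (F count now 7)
Step 2: +6 fires, +7 burnt (F count now 6)
Step 3: +5 fires, +6 burnt (F count now 5)
Step 4: +1 fires, +5 burnt (F count now 1)
Step 5: +1 fires, +1 burnt (F count now 1)
Step 6: +0 fires, +1 burnt (F count now 0)
Fire out after step 6
Initially T: 21, now '.': 29
Total burnt (originally-T cells now '.'): 20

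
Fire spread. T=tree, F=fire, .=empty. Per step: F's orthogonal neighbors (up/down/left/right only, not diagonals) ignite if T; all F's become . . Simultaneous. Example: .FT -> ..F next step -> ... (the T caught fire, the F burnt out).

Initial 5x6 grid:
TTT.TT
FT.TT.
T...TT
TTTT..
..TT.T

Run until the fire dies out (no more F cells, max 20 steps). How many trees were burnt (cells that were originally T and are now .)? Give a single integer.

Answer: 11

Derivation:
Step 1: +3 fires, +1 burnt (F count now 3)
Step 2: +2 fires, +3 burnt (F count now 2)
Step 3: +2 fires, +2 burnt (F count now 2)
Step 4: +1 fires, +2 burnt (F count now 1)
Step 5: +2 fires, +1 burnt (F count now 2)
Step 6: +1 fires, +2 burnt (F count now 1)
Step 7: +0 fires, +1 burnt (F count now 0)
Fire out after step 7
Initially T: 18, now '.': 23
Total burnt (originally-T cells now '.'): 11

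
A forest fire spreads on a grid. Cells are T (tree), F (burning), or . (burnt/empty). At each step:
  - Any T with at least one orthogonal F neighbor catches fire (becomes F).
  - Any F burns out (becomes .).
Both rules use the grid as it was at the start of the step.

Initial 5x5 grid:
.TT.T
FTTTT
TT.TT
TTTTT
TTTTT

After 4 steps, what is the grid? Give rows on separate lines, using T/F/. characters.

Step 1: 2 trees catch fire, 1 burn out
  .TT.T
  .FTTT
  FT.TT
  TTTTT
  TTTTT
Step 2: 4 trees catch fire, 2 burn out
  .FT.T
  ..FTT
  .F.TT
  FTTTT
  TTTTT
Step 3: 4 trees catch fire, 4 burn out
  ..F.T
  ...FT
  ...TT
  .FTTT
  FTTTT
Step 4: 4 trees catch fire, 4 burn out
  ....T
  ....F
  ...FT
  ..FTT
  .FTTT

....T
....F
...FT
..FTT
.FTTT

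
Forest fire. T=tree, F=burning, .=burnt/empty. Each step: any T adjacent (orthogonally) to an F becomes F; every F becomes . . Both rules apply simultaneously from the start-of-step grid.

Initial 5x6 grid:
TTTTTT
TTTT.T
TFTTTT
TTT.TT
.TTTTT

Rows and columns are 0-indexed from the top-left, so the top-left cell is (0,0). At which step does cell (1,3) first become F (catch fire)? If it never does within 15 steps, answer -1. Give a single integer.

Step 1: cell (1,3)='T' (+4 fires, +1 burnt)
Step 2: cell (1,3)='T' (+7 fires, +4 burnt)
Step 3: cell (1,3)='F' (+5 fires, +7 burnt)
  -> target ignites at step 3
Step 4: cell (1,3)='.' (+4 fires, +5 burnt)
Step 5: cell (1,3)='.' (+4 fires, +4 burnt)
Step 6: cell (1,3)='.' (+2 fires, +4 burnt)
Step 7: cell (1,3)='.' (+0 fires, +2 burnt)
  fire out at step 7

3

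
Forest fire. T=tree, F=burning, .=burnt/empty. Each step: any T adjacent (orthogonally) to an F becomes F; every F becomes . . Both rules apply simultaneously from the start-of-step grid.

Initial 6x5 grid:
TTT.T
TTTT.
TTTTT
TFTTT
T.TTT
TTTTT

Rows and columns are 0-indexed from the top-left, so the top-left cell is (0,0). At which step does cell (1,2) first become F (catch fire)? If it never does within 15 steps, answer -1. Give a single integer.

Step 1: cell (1,2)='T' (+3 fires, +1 burnt)
Step 2: cell (1,2)='T' (+6 fires, +3 burnt)
Step 3: cell (1,2)='F' (+8 fires, +6 burnt)
  -> target ignites at step 3
Step 4: cell (1,2)='.' (+7 fires, +8 burnt)
Step 5: cell (1,2)='.' (+1 fires, +7 burnt)
Step 6: cell (1,2)='.' (+0 fires, +1 burnt)
  fire out at step 6

3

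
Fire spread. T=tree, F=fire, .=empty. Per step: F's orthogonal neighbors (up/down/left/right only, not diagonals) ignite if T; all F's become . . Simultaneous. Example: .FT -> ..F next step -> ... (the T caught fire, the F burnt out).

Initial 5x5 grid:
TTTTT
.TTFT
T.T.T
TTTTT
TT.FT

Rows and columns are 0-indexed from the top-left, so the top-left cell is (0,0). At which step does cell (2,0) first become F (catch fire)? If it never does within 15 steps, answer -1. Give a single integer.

Step 1: cell (2,0)='T' (+5 fires, +2 burnt)
Step 2: cell (2,0)='T' (+7 fires, +5 burnt)
Step 3: cell (2,0)='T' (+2 fires, +7 burnt)
Step 4: cell (2,0)='T' (+3 fires, +2 burnt)
Step 5: cell (2,0)='F' (+2 fires, +3 burnt)
  -> target ignites at step 5
Step 6: cell (2,0)='.' (+0 fires, +2 burnt)
  fire out at step 6

5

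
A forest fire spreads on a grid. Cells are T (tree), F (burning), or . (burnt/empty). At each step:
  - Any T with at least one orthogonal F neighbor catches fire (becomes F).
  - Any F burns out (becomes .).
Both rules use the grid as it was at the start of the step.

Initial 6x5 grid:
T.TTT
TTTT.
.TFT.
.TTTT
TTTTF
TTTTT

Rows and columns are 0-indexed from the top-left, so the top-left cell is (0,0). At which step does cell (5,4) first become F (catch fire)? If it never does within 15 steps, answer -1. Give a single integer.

Step 1: cell (5,4)='F' (+7 fires, +2 burnt)
  -> target ignites at step 1
Step 2: cell (5,4)='.' (+7 fires, +7 burnt)
Step 3: cell (5,4)='.' (+4 fires, +7 burnt)
Step 4: cell (5,4)='.' (+4 fires, +4 burnt)
Step 5: cell (5,4)='.' (+1 fires, +4 burnt)
Step 6: cell (5,4)='.' (+0 fires, +1 burnt)
  fire out at step 6

1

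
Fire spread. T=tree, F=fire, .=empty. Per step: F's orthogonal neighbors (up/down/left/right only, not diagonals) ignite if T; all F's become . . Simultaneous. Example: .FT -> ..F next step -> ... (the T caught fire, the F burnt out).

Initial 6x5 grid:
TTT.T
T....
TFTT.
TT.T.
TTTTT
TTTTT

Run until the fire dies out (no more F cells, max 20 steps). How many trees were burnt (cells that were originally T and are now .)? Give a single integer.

Step 1: +3 fires, +1 burnt (F count now 3)
Step 2: +4 fires, +3 burnt (F count now 4)
Step 3: +5 fires, +4 burnt (F count now 5)
Step 4: +4 fires, +5 burnt (F count now 4)
Step 5: +3 fires, +4 burnt (F count now 3)
Step 6: +1 fires, +3 burnt (F count now 1)
Step 7: +0 fires, +1 burnt (F count now 0)
Fire out after step 7
Initially T: 21, now '.': 29
Total burnt (originally-T cells now '.'): 20

Answer: 20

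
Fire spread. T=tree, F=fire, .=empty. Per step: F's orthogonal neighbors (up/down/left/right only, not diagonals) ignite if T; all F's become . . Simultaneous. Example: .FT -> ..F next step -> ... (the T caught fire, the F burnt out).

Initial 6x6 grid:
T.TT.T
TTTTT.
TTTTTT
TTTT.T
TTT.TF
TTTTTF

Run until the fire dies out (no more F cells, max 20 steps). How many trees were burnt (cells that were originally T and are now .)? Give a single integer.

Step 1: +3 fires, +2 burnt (F count now 3)
Step 2: +2 fires, +3 burnt (F count now 2)
Step 3: +2 fires, +2 burnt (F count now 2)
Step 4: +4 fires, +2 burnt (F count now 4)
Step 5: +6 fires, +4 burnt (F count now 6)
Step 6: +5 fires, +6 burnt (F count now 5)
Step 7: +4 fires, +5 burnt (F count now 4)
Step 8: +1 fires, +4 burnt (F count now 1)
Step 9: +1 fires, +1 burnt (F count now 1)
Step 10: +0 fires, +1 burnt (F count now 0)
Fire out after step 10
Initially T: 29, now '.': 35
Total burnt (originally-T cells now '.'): 28

Answer: 28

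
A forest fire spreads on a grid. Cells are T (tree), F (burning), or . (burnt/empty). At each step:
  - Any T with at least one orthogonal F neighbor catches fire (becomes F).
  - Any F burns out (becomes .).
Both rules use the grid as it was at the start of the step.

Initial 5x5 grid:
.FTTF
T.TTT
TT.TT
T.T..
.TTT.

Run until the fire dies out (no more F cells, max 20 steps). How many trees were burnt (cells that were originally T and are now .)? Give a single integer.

Answer: 7

Derivation:
Step 1: +3 fires, +2 burnt (F count now 3)
Step 2: +3 fires, +3 burnt (F count now 3)
Step 3: +1 fires, +3 burnt (F count now 1)
Step 4: +0 fires, +1 burnt (F count now 0)
Fire out after step 4
Initially T: 15, now '.': 17
Total burnt (originally-T cells now '.'): 7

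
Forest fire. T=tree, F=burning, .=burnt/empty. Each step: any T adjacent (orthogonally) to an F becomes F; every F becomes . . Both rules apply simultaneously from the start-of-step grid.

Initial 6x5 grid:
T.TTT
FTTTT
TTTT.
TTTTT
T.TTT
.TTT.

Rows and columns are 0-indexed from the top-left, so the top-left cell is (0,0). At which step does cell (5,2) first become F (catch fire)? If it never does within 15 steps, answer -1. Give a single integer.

Step 1: cell (5,2)='T' (+3 fires, +1 burnt)
Step 2: cell (5,2)='T' (+3 fires, +3 burnt)
Step 3: cell (5,2)='T' (+5 fires, +3 burnt)
Step 4: cell (5,2)='T' (+4 fires, +5 burnt)
Step 5: cell (5,2)='T' (+3 fires, +4 burnt)
Step 6: cell (5,2)='F' (+3 fires, +3 burnt)
  -> target ignites at step 6
Step 7: cell (5,2)='.' (+3 fires, +3 burnt)
Step 8: cell (5,2)='.' (+0 fires, +3 burnt)
  fire out at step 8

6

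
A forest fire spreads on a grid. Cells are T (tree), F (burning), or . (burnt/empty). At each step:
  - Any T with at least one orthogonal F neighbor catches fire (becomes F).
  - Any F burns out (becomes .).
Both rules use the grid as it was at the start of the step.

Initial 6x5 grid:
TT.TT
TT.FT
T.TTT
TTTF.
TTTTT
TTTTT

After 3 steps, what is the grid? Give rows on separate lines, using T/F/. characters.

Step 1: 5 trees catch fire, 2 burn out
  TT.FT
  TT..F
  T.TFT
  TTF..
  TTTFT
  TTTTT
Step 2: 7 trees catch fire, 5 burn out
  TT..F
  TT...
  T.F.F
  TF...
  TTF.F
  TTTFT
Step 3: 4 trees catch fire, 7 burn out
  TT...
  TT...
  T....
  F....
  TF...
  TTF.F

TT...
TT...
T....
F....
TF...
TTF.F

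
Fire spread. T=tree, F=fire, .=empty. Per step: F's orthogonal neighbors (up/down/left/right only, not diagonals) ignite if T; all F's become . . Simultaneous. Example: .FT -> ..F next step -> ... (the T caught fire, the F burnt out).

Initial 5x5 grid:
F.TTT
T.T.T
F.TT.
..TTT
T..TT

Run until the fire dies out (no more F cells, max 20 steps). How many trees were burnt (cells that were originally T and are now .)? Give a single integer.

Answer: 1

Derivation:
Step 1: +1 fires, +2 burnt (F count now 1)
Step 2: +0 fires, +1 burnt (F count now 0)
Fire out after step 2
Initially T: 14, now '.': 12
Total burnt (originally-T cells now '.'): 1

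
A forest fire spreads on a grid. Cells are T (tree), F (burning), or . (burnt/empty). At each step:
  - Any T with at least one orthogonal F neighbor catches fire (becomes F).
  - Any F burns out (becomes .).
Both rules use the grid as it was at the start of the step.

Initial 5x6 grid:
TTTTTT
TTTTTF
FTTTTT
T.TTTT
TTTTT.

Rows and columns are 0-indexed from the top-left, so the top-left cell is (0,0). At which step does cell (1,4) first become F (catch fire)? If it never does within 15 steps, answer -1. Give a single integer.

Step 1: cell (1,4)='F' (+6 fires, +2 burnt)
  -> target ignites at step 1
Step 2: cell (1,4)='.' (+8 fires, +6 burnt)
Step 3: cell (1,4)='.' (+7 fires, +8 burnt)
Step 4: cell (1,4)='.' (+4 fires, +7 burnt)
Step 5: cell (1,4)='.' (+1 fires, +4 burnt)
Step 6: cell (1,4)='.' (+0 fires, +1 burnt)
  fire out at step 6

1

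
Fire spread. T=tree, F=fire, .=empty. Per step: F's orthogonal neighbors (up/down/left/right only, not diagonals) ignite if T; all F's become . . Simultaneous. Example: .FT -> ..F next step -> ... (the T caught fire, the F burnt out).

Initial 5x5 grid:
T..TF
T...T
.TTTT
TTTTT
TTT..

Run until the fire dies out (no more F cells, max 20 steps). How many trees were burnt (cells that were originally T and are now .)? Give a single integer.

Answer: 14

Derivation:
Step 1: +2 fires, +1 burnt (F count now 2)
Step 2: +1 fires, +2 burnt (F count now 1)
Step 3: +2 fires, +1 burnt (F count now 2)
Step 4: +2 fires, +2 burnt (F count now 2)
Step 5: +2 fires, +2 burnt (F count now 2)
Step 6: +2 fires, +2 burnt (F count now 2)
Step 7: +2 fires, +2 burnt (F count now 2)
Step 8: +1 fires, +2 burnt (F count now 1)
Step 9: +0 fires, +1 burnt (F count now 0)
Fire out after step 9
Initially T: 16, now '.': 23
Total burnt (originally-T cells now '.'): 14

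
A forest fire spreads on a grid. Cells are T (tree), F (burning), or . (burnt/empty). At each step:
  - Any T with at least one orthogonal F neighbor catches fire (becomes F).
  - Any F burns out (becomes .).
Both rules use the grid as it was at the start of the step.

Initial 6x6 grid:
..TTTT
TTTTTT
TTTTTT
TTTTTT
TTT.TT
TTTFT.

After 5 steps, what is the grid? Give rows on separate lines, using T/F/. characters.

Step 1: 2 trees catch fire, 1 burn out
  ..TTTT
  TTTTTT
  TTTTTT
  TTTTTT
  TTT.TT
  TTF.F.
Step 2: 3 trees catch fire, 2 burn out
  ..TTTT
  TTTTTT
  TTTTTT
  TTTTTT
  TTF.FT
  TF....
Step 3: 5 trees catch fire, 3 burn out
  ..TTTT
  TTTTTT
  TTTTTT
  TTFTFT
  TF...F
  F.....
Step 4: 6 trees catch fire, 5 burn out
  ..TTTT
  TTTTTT
  TTFTFT
  TF.F.F
  F.....
  ......
Step 5: 6 trees catch fire, 6 burn out
  ..TTTT
  TTFTFT
  TF.F.F
  F.....
  ......
  ......

..TTTT
TTFTFT
TF.F.F
F.....
......
......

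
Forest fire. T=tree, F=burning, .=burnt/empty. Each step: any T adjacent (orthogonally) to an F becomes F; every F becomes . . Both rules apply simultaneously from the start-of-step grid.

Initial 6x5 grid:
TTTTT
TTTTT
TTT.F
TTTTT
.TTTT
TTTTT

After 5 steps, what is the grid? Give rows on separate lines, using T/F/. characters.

Step 1: 2 trees catch fire, 1 burn out
  TTTTT
  TTTTF
  TTT..
  TTTTF
  .TTTT
  TTTTT
Step 2: 4 trees catch fire, 2 burn out
  TTTTF
  TTTF.
  TTT..
  TTTF.
  .TTTF
  TTTTT
Step 3: 5 trees catch fire, 4 burn out
  TTTF.
  TTF..
  TTT..
  TTF..
  .TTF.
  TTTTF
Step 4: 6 trees catch fire, 5 burn out
  TTF..
  TF...
  TTF..
  TF...
  .TF..
  TTTF.
Step 5: 6 trees catch fire, 6 burn out
  TF...
  F....
  TF...
  F....
  .F...
  TTF..

TF...
F....
TF...
F....
.F...
TTF..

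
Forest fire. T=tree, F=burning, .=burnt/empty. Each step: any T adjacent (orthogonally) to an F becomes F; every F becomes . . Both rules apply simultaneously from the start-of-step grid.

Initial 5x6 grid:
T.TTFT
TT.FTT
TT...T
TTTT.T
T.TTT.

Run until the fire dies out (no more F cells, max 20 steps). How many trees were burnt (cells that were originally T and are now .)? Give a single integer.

Answer: 7

Derivation:
Step 1: +3 fires, +2 burnt (F count now 3)
Step 2: +2 fires, +3 burnt (F count now 2)
Step 3: +1 fires, +2 burnt (F count now 1)
Step 4: +1 fires, +1 burnt (F count now 1)
Step 5: +0 fires, +1 burnt (F count now 0)
Fire out after step 5
Initially T: 20, now '.': 17
Total burnt (originally-T cells now '.'): 7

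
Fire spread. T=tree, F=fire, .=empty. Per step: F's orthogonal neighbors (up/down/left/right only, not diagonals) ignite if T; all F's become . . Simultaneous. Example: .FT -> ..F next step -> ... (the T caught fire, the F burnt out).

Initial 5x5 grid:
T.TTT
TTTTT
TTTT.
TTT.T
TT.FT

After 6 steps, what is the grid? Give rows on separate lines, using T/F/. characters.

Step 1: 1 trees catch fire, 1 burn out
  T.TTT
  TTTTT
  TTTT.
  TTT.T
  TT..F
Step 2: 1 trees catch fire, 1 burn out
  T.TTT
  TTTTT
  TTTT.
  TTT.F
  TT...
Step 3: 0 trees catch fire, 1 burn out
  T.TTT
  TTTTT
  TTTT.
  TTT..
  TT...
Step 4: 0 trees catch fire, 0 burn out
  T.TTT
  TTTTT
  TTTT.
  TTT..
  TT...
Step 5: 0 trees catch fire, 0 burn out
  T.TTT
  TTTTT
  TTTT.
  TTT..
  TT...
Step 6: 0 trees catch fire, 0 burn out
  T.TTT
  TTTTT
  TTTT.
  TTT..
  TT...

T.TTT
TTTTT
TTTT.
TTT..
TT...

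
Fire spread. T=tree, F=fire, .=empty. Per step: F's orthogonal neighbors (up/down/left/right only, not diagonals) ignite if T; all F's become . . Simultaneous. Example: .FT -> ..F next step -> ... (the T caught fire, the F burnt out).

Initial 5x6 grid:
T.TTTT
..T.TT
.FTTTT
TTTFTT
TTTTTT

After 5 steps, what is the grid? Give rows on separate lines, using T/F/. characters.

Step 1: 6 trees catch fire, 2 burn out
  T.TTTT
  ..T.TT
  ..FFTT
  TFF.FT
  TTTFTT
Step 2: 7 trees catch fire, 6 burn out
  T.TTTT
  ..F.TT
  ....FT
  F....F
  TFF.FT
Step 3: 5 trees catch fire, 7 burn out
  T.FTTT
  ....FT
  .....F
  ......
  F....F
Step 4: 3 trees catch fire, 5 burn out
  T..FFT
  .....F
  ......
  ......
  ......
Step 5: 1 trees catch fire, 3 burn out
  T....F
  ......
  ......
  ......
  ......

T....F
......
......
......
......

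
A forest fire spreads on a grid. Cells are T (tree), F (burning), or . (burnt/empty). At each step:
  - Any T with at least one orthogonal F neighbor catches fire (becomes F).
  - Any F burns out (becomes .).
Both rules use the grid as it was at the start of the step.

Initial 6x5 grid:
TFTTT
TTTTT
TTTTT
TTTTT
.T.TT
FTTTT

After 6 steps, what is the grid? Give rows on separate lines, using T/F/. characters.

Step 1: 4 trees catch fire, 2 burn out
  F.FTT
  TFTTT
  TTTTT
  TTTTT
  .T.TT
  .FTTT
Step 2: 6 trees catch fire, 4 burn out
  ...FT
  F.FTT
  TFTTT
  TTTTT
  .F.TT
  ..FTT
Step 3: 6 trees catch fire, 6 burn out
  ....F
  ...FT
  F.FTT
  TFTTT
  ...TT
  ...FT
Step 4: 6 trees catch fire, 6 burn out
  .....
  ....F
  ...FT
  F.FTT
  ...FT
  ....F
Step 5: 3 trees catch fire, 6 burn out
  .....
  .....
  ....F
  ...FT
  ....F
  .....
Step 6: 1 trees catch fire, 3 burn out
  .....
  .....
  .....
  ....F
  .....
  .....

.....
.....
.....
....F
.....
.....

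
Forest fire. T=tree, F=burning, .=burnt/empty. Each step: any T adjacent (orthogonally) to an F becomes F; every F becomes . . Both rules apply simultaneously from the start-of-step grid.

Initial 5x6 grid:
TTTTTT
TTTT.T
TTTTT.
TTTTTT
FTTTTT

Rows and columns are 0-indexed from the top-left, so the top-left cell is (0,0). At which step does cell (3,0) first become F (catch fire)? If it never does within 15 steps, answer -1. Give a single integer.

Step 1: cell (3,0)='F' (+2 fires, +1 burnt)
  -> target ignites at step 1
Step 2: cell (3,0)='.' (+3 fires, +2 burnt)
Step 3: cell (3,0)='.' (+4 fires, +3 burnt)
Step 4: cell (3,0)='.' (+5 fires, +4 burnt)
Step 5: cell (3,0)='.' (+5 fires, +5 burnt)
Step 6: cell (3,0)='.' (+4 fires, +5 burnt)
Step 7: cell (3,0)='.' (+1 fires, +4 burnt)
Step 8: cell (3,0)='.' (+1 fires, +1 burnt)
Step 9: cell (3,0)='.' (+1 fires, +1 burnt)
Step 10: cell (3,0)='.' (+1 fires, +1 burnt)
Step 11: cell (3,0)='.' (+0 fires, +1 burnt)
  fire out at step 11

1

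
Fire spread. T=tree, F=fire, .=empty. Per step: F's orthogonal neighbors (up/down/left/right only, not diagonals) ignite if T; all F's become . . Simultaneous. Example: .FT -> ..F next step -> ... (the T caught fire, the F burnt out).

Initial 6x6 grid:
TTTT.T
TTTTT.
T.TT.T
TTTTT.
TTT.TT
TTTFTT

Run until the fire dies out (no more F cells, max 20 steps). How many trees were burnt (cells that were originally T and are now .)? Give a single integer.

Answer: 27

Derivation:
Step 1: +2 fires, +1 burnt (F count now 2)
Step 2: +4 fires, +2 burnt (F count now 4)
Step 3: +5 fires, +4 burnt (F count now 5)
Step 4: +4 fires, +5 burnt (F count now 4)
Step 5: +3 fires, +4 burnt (F count now 3)
Step 6: +4 fires, +3 burnt (F count now 4)
Step 7: +4 fires, +4 burnt (F count now 4)
Step 8: +1 fires, +4 burnt (F count now 1)
Step 9: +0 fires, +1 burnt (F count now 0)
Fire out after step 9
Initially T: 29, now '.': 34
Total burnt (originally-T cells now '.'): 27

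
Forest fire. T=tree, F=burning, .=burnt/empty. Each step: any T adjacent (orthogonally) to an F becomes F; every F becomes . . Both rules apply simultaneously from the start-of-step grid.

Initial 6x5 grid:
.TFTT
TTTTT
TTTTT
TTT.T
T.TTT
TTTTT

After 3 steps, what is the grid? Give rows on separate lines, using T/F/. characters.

Step 1: 3 trees catch fire, 1 burn out
  .F.FT
  TTFTT
  TTTTT
  TTT.T
  T.TTT
  TTTTT
Step 2: 4 trees catch fire, 3 burn out
  ....F
  TF.FT
  TTFTT
  TTT.T
  T.TTT
  TTTTT
Step 3: 5 trees catch fire, 4 burn out
  .....
  F...F
  TF.FT
  TTF.T
  T.TTT
  TTTTT

.....
F...F
TF.FT
TTF.T
T.TTT
TTTTT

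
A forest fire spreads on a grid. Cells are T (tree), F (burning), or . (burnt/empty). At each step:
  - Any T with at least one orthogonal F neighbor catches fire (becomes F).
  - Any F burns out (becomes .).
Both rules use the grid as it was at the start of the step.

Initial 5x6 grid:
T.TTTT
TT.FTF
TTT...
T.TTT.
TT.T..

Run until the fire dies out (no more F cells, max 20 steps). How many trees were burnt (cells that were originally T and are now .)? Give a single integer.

Step 1: +3 fires, +2 burnt (F count now 3)
Step 2: +2 fires, +3 burnt (F count now 2)
Step 3: +0 fires, +2 burnt (F count now 0)
Fire out after step 3
Initially T: 18, now '.': 17
Total burnt (originally-T cells now '.'): 5

Answer: 5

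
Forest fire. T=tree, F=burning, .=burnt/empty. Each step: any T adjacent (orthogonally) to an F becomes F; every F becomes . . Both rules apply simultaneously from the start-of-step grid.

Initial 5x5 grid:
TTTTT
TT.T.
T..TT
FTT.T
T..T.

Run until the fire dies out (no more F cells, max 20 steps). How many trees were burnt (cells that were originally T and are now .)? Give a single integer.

Answer: 15

Derivation:
Step 1: +3 fires, +1 burnt (F count now 3)
Step 2: +2 fires, +3 burnt (F count now 2)
Step 3: +2 fires, +2 burnt (F count now 2)
Step 4: +1 fires, +2 burnt (F count now 1)
Step 5: +1 fires, +1 burnt (F count now 1)
Step 6: +1 fires, +1 burnt (F count now 1)
Step 7: +2 fires, +1 burnt (F count now 2)
Step 8: +1 fires, +2 burnt (F count now 1)
Step 9: +1 fires, +1 burnt (F count now 1)
Step 10: +1 fires, +1 burnt (F count now 1)
Step 11: +0 fires, +1 burnt (F count now 0)
Fire out after step 11
Initially T: 16, now '.': 24
Total burnt (originally-T cells now '.'): 15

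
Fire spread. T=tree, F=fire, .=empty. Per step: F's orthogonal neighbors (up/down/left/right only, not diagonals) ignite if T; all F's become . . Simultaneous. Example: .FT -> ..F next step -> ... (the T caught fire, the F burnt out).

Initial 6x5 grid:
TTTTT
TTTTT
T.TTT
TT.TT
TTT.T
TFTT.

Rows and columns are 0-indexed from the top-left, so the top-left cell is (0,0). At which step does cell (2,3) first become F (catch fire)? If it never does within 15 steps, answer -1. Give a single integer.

Step 1: cell (2,3)='T' (+3 fires, +1 burnt)
Step 2: cell (2,3)='T' (+4 fires, +3 burnt)
Step 3: cell (2,3)='T' (+1 fires, +4 burnt)
Step 4: cell (2,3)='T' (+1 fires, +1 burnt)
Step 5: cell (2,3)='T' (+1 fires, +1 burnt)
Step 6: cell (2,3)='T' (+2 fires, +1 burnt)
Step 7: cell (2,3)='T' (+2 fires, +2 burnt)
Step 8: cell (2,3)='T' (+3 fires, +2 burnt)
Step 9: cell (2,3)='F' (+3 fires, +3 burnt)
  -> target ignites at step 9
Step 10: cell (2,3)='.' (+3 fires, +3 burnt)
Step 11: cell (2,3)='.' (+1 fires, +3 burnt)
Step 12: cell (2,3)='.' (+1 fires, +1 burnt)
Step 13: cell (2,3)='.' (+0 fires, +1 burnt)
  fire out at step 13

9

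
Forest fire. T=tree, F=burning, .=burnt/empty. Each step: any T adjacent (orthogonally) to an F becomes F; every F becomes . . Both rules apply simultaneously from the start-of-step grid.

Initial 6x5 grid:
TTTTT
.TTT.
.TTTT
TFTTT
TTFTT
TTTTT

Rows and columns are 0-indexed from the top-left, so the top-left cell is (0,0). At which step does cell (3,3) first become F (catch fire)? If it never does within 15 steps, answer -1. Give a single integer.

Step 1: cell (3,3)='T' (+6 fires, +2 burnt)
Step 2: cell (3,3)='F' (+7 fires, +6 burnt)
  -> target ignites at step 2
Step 3: cell (3,3)='.' (+6 fires, +7 burnt)
Step 4: cell (3,3)='.' (+4 fires, +6 burnt)
Step 5: cell (3,3)='.' (+1 fires, +4 burnt)
Step 6: cell (3,3)='.' (+1 fires, +1 burnt)
Step 7: cell (3,3)='.' (+0 fires, +1 burnt)
  fire out at step 7

2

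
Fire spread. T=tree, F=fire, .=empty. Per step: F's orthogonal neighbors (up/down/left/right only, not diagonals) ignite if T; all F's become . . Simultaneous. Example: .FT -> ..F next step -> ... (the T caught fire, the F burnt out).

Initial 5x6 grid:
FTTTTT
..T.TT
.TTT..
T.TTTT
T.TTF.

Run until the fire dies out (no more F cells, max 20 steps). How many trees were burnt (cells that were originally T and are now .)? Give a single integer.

Step 1: +3 fires, +2 burnt (F count now 3)
Step 2: +4 fires, +3 burnt (F count now 4)
Step 3: +4 fires, +4 burnt (F count now 4)
Step 4: +2 fires, +4 burnt (F count now 2)
Step 5: +3 fires, +2 burnt (F count now 3)
Step 6: +1 fires, +3 burnt (F count now 1)
Step 7: +0 fires, +1 burnt (F count now 0)
Fire out after step 7
Initially T: 19, now '.': 28
Total burnt (originally-T cells now '.'): 17

Answer: 17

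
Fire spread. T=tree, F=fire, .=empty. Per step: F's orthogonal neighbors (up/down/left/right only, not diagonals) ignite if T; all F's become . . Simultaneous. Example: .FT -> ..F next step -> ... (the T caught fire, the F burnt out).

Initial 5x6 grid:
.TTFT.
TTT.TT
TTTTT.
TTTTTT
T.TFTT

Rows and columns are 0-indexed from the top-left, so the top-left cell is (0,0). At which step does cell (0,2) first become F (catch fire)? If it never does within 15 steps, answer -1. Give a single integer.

Step 1: cell (0,2)='F' (+5 fires, +2 burnt)
  -> target ignites at step 1
Step 2: cell (0,2)='.' (+7 fires, +5 burnt)
Step 3: cell (0,2)='.' (+6 fires, +7 burnt)
Step 4: cell (0,2)='.' (+3 fires, +6 burnt)
Step 5: cell (0,2)='.' (+2 fires, +3 burnt)
Step 6: cell (0,2)='.' (+0 fires, +2 burnt)
  fire out at step 6

1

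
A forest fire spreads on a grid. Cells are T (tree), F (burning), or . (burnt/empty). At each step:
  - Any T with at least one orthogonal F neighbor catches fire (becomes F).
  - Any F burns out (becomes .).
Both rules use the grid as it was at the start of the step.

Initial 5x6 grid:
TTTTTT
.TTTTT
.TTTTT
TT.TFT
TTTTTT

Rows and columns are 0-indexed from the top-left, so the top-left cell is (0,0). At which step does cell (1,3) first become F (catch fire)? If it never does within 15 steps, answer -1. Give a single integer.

Step 1: cell (1,3)='T' (+4 fires, +1 burnt)
Step 2: cell (1,3)='T' (+5 fires, +4 burnt)
Step 3: cell (1,3)='F' (+5 fires, +5 burnt)
  -> target ignites at step 3
Step 4: cell (1,3)='.' (+5 fires, +5 burnt)
Step 5: cell (1,3)='.' (+4 fires, +5 burnt)
Step 6: cell (1,3)='.' (+2 fires, +4 burnt)
Step 7: cell (1,3)='.' (+1 fires, +2 burnt)
Step 8: cell (1,3)='.' (+0 fires, +1 burnt)
  fire out at step 8

3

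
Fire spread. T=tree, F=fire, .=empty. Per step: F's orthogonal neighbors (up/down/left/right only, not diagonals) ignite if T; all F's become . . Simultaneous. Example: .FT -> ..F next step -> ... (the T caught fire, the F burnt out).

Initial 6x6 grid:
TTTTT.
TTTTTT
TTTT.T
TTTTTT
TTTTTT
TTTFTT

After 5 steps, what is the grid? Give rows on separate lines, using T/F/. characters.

Step 1: 3 trees catch fire, 1 burn out
  TTTTT.
  TTTTTT
  TTTT.T
  TTTTTT
  TTTFTT
  TTF.FT
Step 2: 5 trees catch fire, 3 burn out
  TTTTT.
  TTTTTT
  TTTT.T
  TTTFTT
  TTF.FT
  TF...F
Step 3: 6 trees catch fire, 5 burn out
  TTTTT.
  TTTTTT
  TTTF.T
  TTF.FT
  TF...F
  F.....
Step 4: 5 trees catch fire, 6 burn out
  TTTTT.
  TTTFTT
  TTF..T
  TF...F
  F.....
  ......
Step 5: 6 trees catch fire, 5 burn out
  TTTFT.
  TTF.FT
  TF...F
  F.....
  ......
  ......

TTTFT.
TTF.FT
TF...F
F.....
......
......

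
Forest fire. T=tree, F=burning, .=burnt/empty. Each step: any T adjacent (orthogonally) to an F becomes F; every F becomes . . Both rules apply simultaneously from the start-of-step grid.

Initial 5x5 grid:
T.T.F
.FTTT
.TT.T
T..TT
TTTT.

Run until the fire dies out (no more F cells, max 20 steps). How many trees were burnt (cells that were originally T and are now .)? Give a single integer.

Answer: 14

Derivation:
Step 1: +3 fires, +2 burnt (F count now 3)
Step 2: +4 fires, +3 burnt (F count now 4)
Step 3: +1 fires, +4 burnt (F count now 1)
Step 4: +1 fires, +1 burnt (F count now 1)
Step 5: +1 fires, +1 burnt (F count now 1)
Step 6: +1 fires, +1 burnt (F count now 1)
Step 7: +1 fires, +1 burnt (F count now 1)
Step 8: +1 fires, +1 burnt (F count now 1)
Step 9: +1 fires, +1 burnt (F count now 1)
Step 10: +0 fires, +1 burnt (F count now 0)
Fire out after step 10
Initially T: 15, now '.': 24
Total burnt (originally-T cells now '.'): 14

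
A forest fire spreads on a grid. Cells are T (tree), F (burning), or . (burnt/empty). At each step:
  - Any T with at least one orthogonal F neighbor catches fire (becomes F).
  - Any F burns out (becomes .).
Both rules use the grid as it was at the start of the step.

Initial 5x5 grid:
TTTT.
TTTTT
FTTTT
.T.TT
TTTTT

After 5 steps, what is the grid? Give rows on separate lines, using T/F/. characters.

Step 1: 2 trees catch fire, 1 burn out
  TTTT.
  FTTTT
  .FTTT
  .T.TT
  TTTTT
Step 2: 4 trees catch fire, 2 burn out
  FTTT.
  .FTTT
  ..FTT
  .F.TT
  TTTTT
Step 3: 4 trees catch fire, 4 burn out
  .FTT.
  ..FTT
  ...FT
  ...TT
  TFTTT
Step 4: 6 trees catch fire, 4 burn out
  ..FT.
  ...FT
  ....F
  ...FT
  F.FTT
Step 5: 4 trees catch fire, 6 burn out
  ...F.
  ....F
  .....
  ....F
  ...FT

...F.
....F
.....
....F
...FT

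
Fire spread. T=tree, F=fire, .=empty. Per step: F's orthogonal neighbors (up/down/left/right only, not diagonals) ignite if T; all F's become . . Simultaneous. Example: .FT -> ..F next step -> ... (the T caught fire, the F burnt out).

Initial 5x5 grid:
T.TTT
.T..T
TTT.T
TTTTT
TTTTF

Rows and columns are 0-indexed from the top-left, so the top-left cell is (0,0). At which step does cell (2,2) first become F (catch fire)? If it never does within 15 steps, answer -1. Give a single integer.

Step 1: cell (2,2)='T' (+2 fires, +1 burnt)
Step 2: cell (2,2)='T' (+3 fires, +2 burnt)
Step 3: cell (2,2)='T' (+3 fires, +3 burnt)
Step 4: cell (2,2)='F' (+4 fires, +3 burnt)
  -> target ignites at step 4
Step 5: cell (2,2)='.' (+3 fires, +4 burnt)
Step 6: cell (2,2)='.' (+3 fires, +3 burnt)
Step 7: cell (2,2)='.' (+0 fires, +3 burnt)
  fire out at step 7

4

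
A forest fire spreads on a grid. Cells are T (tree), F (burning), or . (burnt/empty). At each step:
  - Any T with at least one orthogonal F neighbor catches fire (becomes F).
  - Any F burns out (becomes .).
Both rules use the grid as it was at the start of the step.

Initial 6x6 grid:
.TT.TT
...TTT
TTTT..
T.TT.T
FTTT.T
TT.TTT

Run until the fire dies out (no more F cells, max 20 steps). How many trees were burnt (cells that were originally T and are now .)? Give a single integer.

Answer: 22

Derivation:
Step 1: +3 fires, +1 burnt (F count now 3)
Step 2: +3 fires, +3 burnt (F count now 3)
Step 3: +3 fires, +3 burnt (F count now 3)
Step 4: +3 fires, +3 burnt (F count now 3)
Step 5: +2 fires, +3 burnt (F count now 2)
Step 6: +2 fires, +2 burnt (F count now 2)
Step 7: +2 fires, +2 burnt (F count now 2)
Step 8: +3 fires, +2 burnt (F count now 3)
Step 9: +1 fires, +3 burnt (F count now 1)
Step 10: +0 fires, +1 burnt (F count now 0)
Fire out after step 10
Initially T: 24, now '.': 34
Total burnt (originally-T cells now '.'): 22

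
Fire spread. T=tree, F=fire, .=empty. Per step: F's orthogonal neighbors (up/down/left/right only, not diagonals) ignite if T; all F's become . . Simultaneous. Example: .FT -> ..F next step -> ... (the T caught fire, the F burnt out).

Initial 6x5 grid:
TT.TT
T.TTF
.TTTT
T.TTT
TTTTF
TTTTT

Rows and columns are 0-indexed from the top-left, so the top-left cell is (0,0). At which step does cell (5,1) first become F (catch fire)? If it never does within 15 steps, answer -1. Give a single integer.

Step 1: cell (5,1)='T' (+6 fires, +2 burnt)
Step 2: cell (5,1)='T' (+6 fires, +6 burnt)
Step 3: cell (5,1)='T' (+4 fires, +6 burnt)
Step 4: cell (5,1)='F' (+3 fires, +4 burnt)
  -> target ignites at step 4
Step 5: cell (5,1)='.' (+2 fires, +3 burnt)
Step 6: cell (5,1)='.' (+0 fires, +2 burnt)
  fire out at step 6

4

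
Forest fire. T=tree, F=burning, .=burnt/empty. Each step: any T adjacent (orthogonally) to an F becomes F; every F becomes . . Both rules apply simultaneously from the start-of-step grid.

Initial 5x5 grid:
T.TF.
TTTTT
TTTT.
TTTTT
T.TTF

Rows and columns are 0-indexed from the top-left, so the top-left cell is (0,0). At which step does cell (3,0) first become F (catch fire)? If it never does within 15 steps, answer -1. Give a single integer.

Step 1: cell (3,0)='T' (+4 fires, +2 burnt)
Step 2: cell (3,0)='T' (+5 fires, +4 burnt)
Step 3: cell (3,0)='T' (+3 fires, +5 burnt)
Step 4: cell (3,0)='T' (+3 fires, +3 burnt)
Step 5: cell (3,0)='F' (+3 fires, +3 burnt)
  -> target ignites at step 5
Step 6: cell (3,0)='.' (+1 fires, +3 burnt)
Step 7: cell (3,0)='.' (+0 fires, +1 burnt)
  fire out at step 7

5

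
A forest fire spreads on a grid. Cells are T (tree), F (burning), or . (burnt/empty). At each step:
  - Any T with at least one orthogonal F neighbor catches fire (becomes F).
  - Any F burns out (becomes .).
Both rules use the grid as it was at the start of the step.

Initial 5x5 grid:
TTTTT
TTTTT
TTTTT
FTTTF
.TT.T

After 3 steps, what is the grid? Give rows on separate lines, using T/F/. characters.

Step 1: 5 trees catch fire, 2 burn out
  TTTTT
  TTTTT
  FTTTF
  .FTF.
  .TT.F
Step 2: 6 trees catch fire, 5 burn out
  TTTTT
  FTTTF
  .FTF.
  ..F..
  .FT..
Step 3: 6 trees catch fire, 6 burn out
  FTTTF
  .FTF.
  ..F..
  .....
  ..F..

FTTTF
.FTF.
..F..
.....
..F..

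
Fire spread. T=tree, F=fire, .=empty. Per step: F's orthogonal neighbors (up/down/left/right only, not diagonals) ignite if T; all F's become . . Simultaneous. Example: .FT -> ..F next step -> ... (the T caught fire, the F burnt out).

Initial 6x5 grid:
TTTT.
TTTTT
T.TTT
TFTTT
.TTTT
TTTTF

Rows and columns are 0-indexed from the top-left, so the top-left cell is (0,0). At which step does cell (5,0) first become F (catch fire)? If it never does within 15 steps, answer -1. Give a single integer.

Step 1: cell (5,0)='T' (+5 fires, +2 burnt)
Step 2: cell (5,0)='T' (+8 fires, +5 burnt)
Step 3: cell (5,0)='F' (+5 fires, +8 burnt)
  -> target ignites at step 3
Step 4: cell (5,0)='.' (+5 fires, +5 burnt)
Step 5: cell (5,0)='.' (+2 fires, +5 burnt)
Step 6: cell (5,0)='.' (+0 fires, +2 burnt)
  fire out at step 6

3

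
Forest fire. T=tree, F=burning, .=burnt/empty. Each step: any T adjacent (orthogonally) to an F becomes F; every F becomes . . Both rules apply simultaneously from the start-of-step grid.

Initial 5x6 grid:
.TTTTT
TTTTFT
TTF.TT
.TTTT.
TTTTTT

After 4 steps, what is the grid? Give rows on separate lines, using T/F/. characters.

Step 1: 7 trees catch fire, 2 burn out
  .TTTFT
  TTFF.F
  TF..FT
  .TFTT.
  TTTTTT
Step 2: 10 trees catch fire, 7 burn out
  .TFF.F
  TF....
  F....F
  .F.FF.
  TTFTTT
Step 3: 5 trees catch fire, 10 burn out
  .F....
  F.....
  ......
  ......
  TF.FFT
Step 4: 2 trees catch fire, 5 burn out
  ......
  ......
  ......
  ......
  F....F

......
......
......
......
F....F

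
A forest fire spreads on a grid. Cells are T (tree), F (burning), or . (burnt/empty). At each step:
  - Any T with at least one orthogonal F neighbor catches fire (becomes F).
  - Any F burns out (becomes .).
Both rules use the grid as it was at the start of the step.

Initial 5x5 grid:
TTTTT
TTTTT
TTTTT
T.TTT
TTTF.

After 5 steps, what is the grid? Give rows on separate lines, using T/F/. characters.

Step 1: 2 trees catch fire, 1 burn out
  TTTTT
  TTTTT
  TTTTT
  T.TFT
  TTF..
Step 2: 4 trees catch fire, 2 burn out
  TTTTT
  TTTTT
  TTTFT
  T.F.F
  TF...
Step 3: 4 trees catch fire, 4 burn out
  TTTTT
  TTTFT
  TTF.F
  T....
  F....
Step 4: 5 trees catch fire, 4 burn out
  TTTFT
  TTF.F
  TF...
  F....
  .....
Step 5: 4 trees catch fire, 5 burn out
  TTF.F
  TF...
  F....
  .....
  .....

TTF.F
TF...
F....
.....
.....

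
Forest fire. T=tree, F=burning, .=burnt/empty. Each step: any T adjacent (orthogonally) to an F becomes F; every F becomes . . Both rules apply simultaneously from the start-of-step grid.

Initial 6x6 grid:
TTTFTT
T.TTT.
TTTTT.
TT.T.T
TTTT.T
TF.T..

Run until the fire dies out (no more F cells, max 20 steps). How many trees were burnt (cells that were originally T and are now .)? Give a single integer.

Step 1: +5 fires, +2 burnt (F count now 5)
Step 2: +8 fires, +5 burnt (F count now 8)
Step 3: +7 fires, +8 burnt (F count now 7)
Step 4: +3 fires, +7 burnt (F count now 3)
Step 5: +0 fires, +3 burnt (F count now 0)
Fire out after step 5
Initially T: 25, now '.': 34
Total burnt (originally-T cells now '.'): 23

Answer: 23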